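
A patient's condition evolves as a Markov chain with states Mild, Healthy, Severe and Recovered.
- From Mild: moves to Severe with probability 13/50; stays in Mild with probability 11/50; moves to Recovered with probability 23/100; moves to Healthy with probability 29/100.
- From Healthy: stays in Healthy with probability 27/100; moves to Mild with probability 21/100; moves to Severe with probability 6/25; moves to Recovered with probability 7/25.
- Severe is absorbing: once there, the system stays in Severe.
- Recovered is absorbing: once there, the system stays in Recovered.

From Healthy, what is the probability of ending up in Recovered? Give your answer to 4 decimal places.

0.5245

Let h(s) be the probability of absorption at Recovered starting from transient state s. Then h(Recovered) = 1 and h(Severe) = 0. By first-step analysis:
h(Mild) = 0.22·h(Mild) + 0.29·h(Healthy) + 0.26·0 + 0.23·1
h(Healthy) = 0.21·h(Mild) + 0.27·h(Healthy) + 0.24·0 + 0.28·1
Solving: h(Mild) = 0.4899, h(Healthy) = 0.5245.
Starting from Healthy, the probability is 0.5245.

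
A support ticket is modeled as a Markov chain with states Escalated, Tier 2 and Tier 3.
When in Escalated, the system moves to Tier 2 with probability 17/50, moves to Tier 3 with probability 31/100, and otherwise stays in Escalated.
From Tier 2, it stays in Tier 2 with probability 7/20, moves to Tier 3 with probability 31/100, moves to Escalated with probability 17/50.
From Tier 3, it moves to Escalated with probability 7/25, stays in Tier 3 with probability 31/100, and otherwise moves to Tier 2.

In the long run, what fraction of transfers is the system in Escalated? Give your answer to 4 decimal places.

Let the stationary distribution be π with π = πP and π_1 + π_2 + π_3 = 1.
π_1 = 0.35·π_1 + 0.34·π_2 + 0.28·π_3
π_2 = 0.34·π_1 + 0.35·π_2 + 0.41·π_3
Solving with the normalization constraint gives π = (0.3246, 0.3654, 0.3100).
So the stationary probability of Escalated is 0.3246.

0.3246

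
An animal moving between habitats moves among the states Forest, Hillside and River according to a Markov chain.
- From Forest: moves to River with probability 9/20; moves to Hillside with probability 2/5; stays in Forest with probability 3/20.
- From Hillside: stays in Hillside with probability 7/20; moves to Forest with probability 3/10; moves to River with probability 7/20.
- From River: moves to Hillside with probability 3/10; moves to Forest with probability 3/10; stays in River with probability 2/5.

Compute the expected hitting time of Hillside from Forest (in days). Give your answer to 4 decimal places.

2.8000

Let t(s) be the expected number of days to first reach Hillside from state s, with t(Hillside) = 0. Conditioning on the first day:
t(Forest) = 1 + 0.15·t(Forest) + 0.45·t(River)
t(River) = 1 + 0.3·t(Forest) + 0.4·t(River)
Solving: t(Forest) = 2.8000, t(River) = 3.0667.
Expected days from Forest to Hillside: 2.8000.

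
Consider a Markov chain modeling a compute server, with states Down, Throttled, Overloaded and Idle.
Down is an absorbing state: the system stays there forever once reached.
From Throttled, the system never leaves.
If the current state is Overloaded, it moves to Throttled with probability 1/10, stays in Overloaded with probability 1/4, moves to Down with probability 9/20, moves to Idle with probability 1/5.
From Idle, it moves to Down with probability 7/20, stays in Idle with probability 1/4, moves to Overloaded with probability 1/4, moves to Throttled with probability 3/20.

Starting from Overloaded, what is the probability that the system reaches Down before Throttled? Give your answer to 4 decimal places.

0.7951

Let h(s) be the probability of absorption at Down starting from transient state s. Then h(Down) = 1 and h(Throttled) = 0. By first-step analysis:
h(Overloaded) = 0.45·1 + 0.1·0 + 0.25·h(Overloaded) + 0.2·h(Idle)
h(Idle) = 0.35·1 + 0.15·0 + 0.25·h(Overloaded) + 0.25·h(Idle)
Solving: h(Overloaded) = 0.7951, h(Idle) = 0.7317.
Starting from Overloaded, the probability is 0.7951.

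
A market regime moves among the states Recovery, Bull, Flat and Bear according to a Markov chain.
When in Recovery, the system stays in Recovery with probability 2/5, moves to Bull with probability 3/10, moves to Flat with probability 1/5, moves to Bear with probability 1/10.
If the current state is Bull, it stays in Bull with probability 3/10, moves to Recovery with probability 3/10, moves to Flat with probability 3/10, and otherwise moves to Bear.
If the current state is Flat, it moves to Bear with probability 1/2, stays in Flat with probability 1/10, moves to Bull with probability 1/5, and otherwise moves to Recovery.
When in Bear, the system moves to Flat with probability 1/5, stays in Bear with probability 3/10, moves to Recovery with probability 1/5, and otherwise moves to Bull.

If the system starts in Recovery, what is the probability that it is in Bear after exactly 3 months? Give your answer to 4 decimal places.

0.2240

Propagate the distribution vector 3 months from Recovery.
After 0 months: (1.0000, 0.0000, 0.0000, 0.0000)
After 1 month: (0.4000, 0.3000, 0.2000, 0.1000)
After 2 months: (0.3100, 0.2800, 0.2100, 0.2000)
After 3 months: (0.2900, 0.2790, 0.2070, 0.2240)
P(in Bear after 3 months) = 0.2240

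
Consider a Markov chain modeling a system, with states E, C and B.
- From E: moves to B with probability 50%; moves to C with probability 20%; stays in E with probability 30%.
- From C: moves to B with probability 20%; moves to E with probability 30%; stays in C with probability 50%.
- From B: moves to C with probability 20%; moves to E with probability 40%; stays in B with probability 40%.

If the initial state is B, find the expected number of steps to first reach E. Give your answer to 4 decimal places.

Let t(s) be the expected number of steps to first reach E from state s, with t(E) = 0. Conditioning on the first step:
t(C) = 1 + 0.5·t(C) + 0.2·t(B)
t(B) = 1 + 0.2·t(C) + 0.4·t(B)
Solving: t(C) = 3.0769, t(B) = 2.6923.
Expected steps from B to E: 2.6923.

2.6923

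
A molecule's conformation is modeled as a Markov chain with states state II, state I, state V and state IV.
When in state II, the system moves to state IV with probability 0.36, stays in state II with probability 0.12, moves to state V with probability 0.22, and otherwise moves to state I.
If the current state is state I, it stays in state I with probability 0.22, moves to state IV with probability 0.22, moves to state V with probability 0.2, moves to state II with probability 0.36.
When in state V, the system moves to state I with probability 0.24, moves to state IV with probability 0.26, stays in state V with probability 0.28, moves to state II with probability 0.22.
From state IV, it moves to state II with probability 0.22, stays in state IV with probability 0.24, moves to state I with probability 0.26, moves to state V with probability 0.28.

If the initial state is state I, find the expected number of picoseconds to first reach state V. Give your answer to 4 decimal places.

4.4217

Let t(s) be the expected number of picoseconds to first reach state V from state s, with t(state V) = 0. Conditioning on the first picosecond:
t(state II) = 1 + 0.12·t(state II) + 0.3·t(state I) + 0.36·t(state IV)
t(state I) = 1 + 0.36·t(state II) + 0.22·t(state I) + 0.22·t(state IV)
t(state IV) = 1 + 0.22·t(state II) + 0.26·t(state I) + 0.24·t(state IV)
Solving: t(state II) = 4.3115, t(state I) = 4.4217, t(state IV) = 4.0765.
Expected picoseconds from state I to state V: 4.4217.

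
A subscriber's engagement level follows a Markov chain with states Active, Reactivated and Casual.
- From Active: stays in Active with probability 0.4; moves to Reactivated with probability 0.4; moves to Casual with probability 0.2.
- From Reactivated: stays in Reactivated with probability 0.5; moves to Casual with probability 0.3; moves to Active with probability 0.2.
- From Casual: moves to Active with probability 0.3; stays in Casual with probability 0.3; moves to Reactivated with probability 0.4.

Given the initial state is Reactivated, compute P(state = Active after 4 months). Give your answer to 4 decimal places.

Propagate the distribution vector 4 months from Reactivated.
After 0 months: (0.0000, 1.0000, 0.0000)
After 1 month: (0.2000, 0.5000, 0.3000)
After 2 months: (0.2700, 0.4500, 0.2800)
After 3 months: (0.2820, 0.4450, 0.2730)
After 4 months: (0.2837, 0.4445, 0.2718)
P(in Active after 4 months) = 0.2837

0.2837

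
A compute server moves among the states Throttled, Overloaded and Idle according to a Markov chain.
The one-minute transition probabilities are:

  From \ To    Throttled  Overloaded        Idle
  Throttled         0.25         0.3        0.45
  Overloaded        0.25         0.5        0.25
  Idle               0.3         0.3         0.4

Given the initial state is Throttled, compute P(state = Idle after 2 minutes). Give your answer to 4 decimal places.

0.3675

Sum over the intermediate state after 1 minute:
P = P(Throttled→Throttled)·P(Throttled→Idle) + P(Throttled→Overloaded)·P(Overloaded→Idle) + P(Throttled→Idle)·P(Idle→Idle)
  = 0.25×0.45 + 0.3×0.25 + 0.45×0.4
  = 0.1125 + 0.0750 + 0.1800 = 0.3675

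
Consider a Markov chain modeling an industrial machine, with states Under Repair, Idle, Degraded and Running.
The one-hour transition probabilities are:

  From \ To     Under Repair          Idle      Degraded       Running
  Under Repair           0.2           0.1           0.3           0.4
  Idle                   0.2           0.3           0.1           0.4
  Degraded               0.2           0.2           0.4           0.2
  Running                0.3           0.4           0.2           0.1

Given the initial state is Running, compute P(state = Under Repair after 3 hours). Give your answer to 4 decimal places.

Propagate the distribution vector 3 hours from Running.
After 0 hours: (0.0000, 0.0000, 0.0000, 1.0000)
After 1 hour: (0.3000, 0.4000, 0.2000, 0.1000)
After 2 hours: (0.2100, 0.2300, 0.2300, 0.3300)
After 3 hours: (0.2330, 0.2680, 0.2440, 0.2550)
P(in Under Repair after 3 hours) = 0.2330

0.2330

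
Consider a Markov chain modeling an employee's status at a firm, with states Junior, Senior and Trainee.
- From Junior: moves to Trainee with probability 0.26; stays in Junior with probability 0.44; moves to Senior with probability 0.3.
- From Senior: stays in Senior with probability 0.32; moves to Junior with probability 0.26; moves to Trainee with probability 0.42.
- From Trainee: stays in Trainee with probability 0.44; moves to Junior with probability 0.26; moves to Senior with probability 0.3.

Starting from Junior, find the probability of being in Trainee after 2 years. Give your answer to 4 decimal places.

Sum over the intermediate state after 1 year:
P = P(Junior→Junior)·P(Junior→Trainee) + P(Junior→Senior)·P(Senior→Trainee) + P(Junior→Trainee)·P(Trainee→Trainee)
  = 0.44×0.26 + 0.3×0.42 + 0.26×0.44
  = 0.1144 + 0.1260 + 0.1144 = 0.3548

0.3548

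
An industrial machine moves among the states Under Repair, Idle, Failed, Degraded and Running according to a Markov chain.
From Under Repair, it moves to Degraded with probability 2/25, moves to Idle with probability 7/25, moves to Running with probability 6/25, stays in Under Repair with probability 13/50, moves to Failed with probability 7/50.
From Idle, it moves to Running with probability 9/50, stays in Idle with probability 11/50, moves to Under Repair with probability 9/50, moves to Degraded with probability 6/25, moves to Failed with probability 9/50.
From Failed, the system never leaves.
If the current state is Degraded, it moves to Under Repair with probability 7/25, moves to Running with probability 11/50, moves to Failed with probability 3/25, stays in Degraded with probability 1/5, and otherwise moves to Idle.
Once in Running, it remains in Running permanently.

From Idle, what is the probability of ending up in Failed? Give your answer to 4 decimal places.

Let h(s) be the probability of absorption at Failed starting from transient state s. Then h(Failed) = 1 and h(Running) = 0. By first-step analysis:
h(Under Repair) = 0.26·h(Under Repair) + 0.28·h(Idle) + 0.14·1 + 0.08·h(Degraded) + 0.24·0
h(Idle) = 0.18·h(Under Repair) + 0.22·h(Idle) + 0.18·1 + 0.24·h(Degraded) + 0.18·0
h(Degraded) = 0.28·h(Under Repair) + 0.18·h(Idle) + 0.12·1 + 0.2·h(Degraded) + 0.22·0
Solving: h(Under Repair) = 0.3987, h(Idle) = 0.4425, h(Degraded) = 0.3891.
Starting from Idle, the probability is 0.4425.

0.4425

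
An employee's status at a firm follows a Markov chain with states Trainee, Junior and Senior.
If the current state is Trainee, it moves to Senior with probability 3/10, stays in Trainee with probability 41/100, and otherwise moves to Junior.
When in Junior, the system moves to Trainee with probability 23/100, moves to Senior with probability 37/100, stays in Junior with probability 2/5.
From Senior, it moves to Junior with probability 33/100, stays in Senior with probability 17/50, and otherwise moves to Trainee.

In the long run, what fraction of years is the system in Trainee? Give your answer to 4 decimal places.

0.3216

Let the stationary distribution be π with π = πP and π_1 + π_2 + π_3 = 1.
π_1 = 0.41·π_1 + 0.23·π_2 + 0.33·π_3
π_2 = 0.29·π_1 + 0.4·π_2 + 0.33·π_3
Solving with the normalization constraint gives π = (0.3216, 0.3410, 0.3374).
So the stationary probability of Trainee is 0.3216.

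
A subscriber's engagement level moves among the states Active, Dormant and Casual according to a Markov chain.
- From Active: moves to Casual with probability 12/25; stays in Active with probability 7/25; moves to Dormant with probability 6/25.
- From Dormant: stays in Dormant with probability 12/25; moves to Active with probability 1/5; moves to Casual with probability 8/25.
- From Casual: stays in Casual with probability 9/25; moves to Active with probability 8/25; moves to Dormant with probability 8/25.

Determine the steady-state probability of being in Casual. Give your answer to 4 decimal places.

Let the stationary distribution be π with π = πP and π_1 + π_2 + π_3 = 1.
π_1 = 0.28·π_1 + 0.2·π_2 + 0.32·π_3
π_2 = 0.24·π_1 + 0.48·π_2 + 0.32·π_3
Solving with the normalization constraint gives π = (0.2667, 0.3556, 0.3778).
So the stationary probability of Casual is 0.3778.

0.3778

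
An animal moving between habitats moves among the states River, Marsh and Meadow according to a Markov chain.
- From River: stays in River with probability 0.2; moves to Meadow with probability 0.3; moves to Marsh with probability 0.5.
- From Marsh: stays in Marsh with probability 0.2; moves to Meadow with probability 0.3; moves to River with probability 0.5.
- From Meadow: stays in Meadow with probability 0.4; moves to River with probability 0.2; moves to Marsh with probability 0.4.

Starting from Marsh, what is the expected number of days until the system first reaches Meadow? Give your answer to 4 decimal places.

Let t(s) be the expected number of days to first reach Meadow from state s, with t(Meadow) = 0. Conditioning on the first day:
t(River) = 1 + 0.2·t(River) + 0.5·t(Marsh)
t(Marsh) = 1 + 0.5·t(River) + 0.2·t(Marsh)
Solving: t(River) = 3.3333, t(Marsh) = 3.3333.
Expected days from Marsh to Meadow: 3.3333.

3.3333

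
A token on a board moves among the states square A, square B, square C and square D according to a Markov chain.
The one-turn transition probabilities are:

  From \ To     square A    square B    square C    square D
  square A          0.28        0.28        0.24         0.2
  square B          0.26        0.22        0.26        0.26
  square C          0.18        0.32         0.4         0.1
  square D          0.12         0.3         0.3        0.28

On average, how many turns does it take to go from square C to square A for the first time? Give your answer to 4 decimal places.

5.1994

Let t(s) be the expected number of turns to first reach square A from state s, with t(square A) = 0. Conditioning on the first turn:
t(square B) = 1 + 0.22·t(square B) + 0.26·t(square C) + 0.26·t(square D)
t(square C) = 1 + 0.32·t(square B) + 0.4·t(square C) + 0.1·t(square D)
t(square D) = 1 + 0.3·t(square B) + 0.3·t(square C) + 0.28·t(square D)
Solving: t(square B) = 4.8778, t(square C) = 5.1994, t(square D) = 5.5877.
Expected turns from square C to square A: 5.1994.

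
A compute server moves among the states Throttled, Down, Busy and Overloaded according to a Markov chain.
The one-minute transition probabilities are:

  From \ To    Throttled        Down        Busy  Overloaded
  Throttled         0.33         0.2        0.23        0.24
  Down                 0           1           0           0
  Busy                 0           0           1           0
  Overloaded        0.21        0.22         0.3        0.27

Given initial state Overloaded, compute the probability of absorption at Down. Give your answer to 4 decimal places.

Let h(s) be the probability of absorption at Down starting from transient state s. Then h(Down) = 1 and h(Busy) = 0. By first-step analysis:
h(Throttled) = 0.33·h(Throttled) + 0.2·1 + 0.23·0 + 0.24·h(Overloaded)
h(Overloaded) = 0.21·h(Throttled) + 0.22·1 + 0.3·0 + 0.27·h(Overloaded)
Solving: h(Throttled) = 0.4532, h(Overloaded) = 0.4317.
Starting from Overloaded, the probability is 0.4317.

0.4317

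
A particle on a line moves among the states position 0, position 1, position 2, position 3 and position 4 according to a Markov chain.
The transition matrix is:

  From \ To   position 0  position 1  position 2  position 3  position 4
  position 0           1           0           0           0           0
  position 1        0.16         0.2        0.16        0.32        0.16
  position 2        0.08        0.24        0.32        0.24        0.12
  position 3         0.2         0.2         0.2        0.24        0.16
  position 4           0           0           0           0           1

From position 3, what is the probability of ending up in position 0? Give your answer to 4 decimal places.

Let h(s) be the probability of absorption at position 0 starting from transient state s. Then h(position 0) = 1 and h(position 4) = 0. By first-step analysis:
h(position 1) = 0.16·1 + 0.2·h(position 1) + 0.16·h(position 2) + 0.32·h(position 3) + 0.16·0
h(position 2) = 0.08·1 + 0.24·h(position 1) + 0.32·h(position 2) + 0.24·h(position 3) + 0.12·0
h(position 3) = 0.2·1 + 0.2·h(position 1) + 0.2·h(position 2) + 0.24·h(position 3) + 0.16·0
Solving: h(position 1) = 0.5050, h(position 2) = 0.4803, h(position 3) = 0.5225.
Starting from position 3, the probability is 0.5225.

0.5225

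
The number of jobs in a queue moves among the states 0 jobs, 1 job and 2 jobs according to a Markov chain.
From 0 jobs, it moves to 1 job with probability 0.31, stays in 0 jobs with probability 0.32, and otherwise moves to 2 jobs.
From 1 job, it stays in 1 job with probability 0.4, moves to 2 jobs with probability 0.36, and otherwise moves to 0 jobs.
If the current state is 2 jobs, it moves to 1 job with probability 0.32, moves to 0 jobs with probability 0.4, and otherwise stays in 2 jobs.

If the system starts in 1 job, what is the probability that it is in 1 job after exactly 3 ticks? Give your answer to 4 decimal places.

0.3448

Propagate the distribution vector 3 ticks from 1 job.
After 0 ticks: (0.0000, 1.0000, 0.0000)
After 1 tick: (0.2400, 0.4000, 0.3600)
After 2 ticks: (0.3168, 0.3496, 0.3336)
After 3 ticks: (0.3187, 0.3448, 0.3365)
P(in 1 job after 3 ticks) = 0.3448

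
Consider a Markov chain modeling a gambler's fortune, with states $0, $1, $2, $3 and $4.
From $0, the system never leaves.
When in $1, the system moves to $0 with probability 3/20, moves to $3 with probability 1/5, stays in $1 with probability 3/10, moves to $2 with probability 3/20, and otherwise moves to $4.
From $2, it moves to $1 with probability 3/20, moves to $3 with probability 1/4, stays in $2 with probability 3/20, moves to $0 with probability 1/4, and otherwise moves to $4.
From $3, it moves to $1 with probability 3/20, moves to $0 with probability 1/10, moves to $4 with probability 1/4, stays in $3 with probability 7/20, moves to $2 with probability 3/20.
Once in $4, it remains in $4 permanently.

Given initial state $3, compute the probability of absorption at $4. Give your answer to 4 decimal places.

0.6402

Let h(s) be the probability of absorption at $4 starting from transient state s. Then h($4) = 1 and h($0) = 0. By first-step analysis:
h($1) = 0.15·0 + 0.3·h($1) + 0.15·h($2) + 0.2·h($3) + 0.2·1
h($2) = 0.25·0 + 0.15·h($1) + 0.15·h($2) + 0.25·h($3) + 0.2·1
h($3) = 0.1·0 + 0.15·h($1) + 0.15·h($2) + 0.35·h($3) + 0.25·1
Solving: h($1) = 0.5814, h($2) = 0.5262, h($3) = 0.6402.
Starting from $3, the probability is 0.6402.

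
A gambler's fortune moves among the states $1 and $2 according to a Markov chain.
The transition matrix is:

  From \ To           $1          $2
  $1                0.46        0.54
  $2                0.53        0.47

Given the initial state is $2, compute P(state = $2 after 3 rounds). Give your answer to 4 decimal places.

Propagate the distribution vector 3 rounds from $2.
After 0 rounds: (0.0000, 1.0000)
After 1 round: (0.5300, 0.4700)
After 2 rounds: (0.4929, 0.5071)
After 3 rounds: (0.4955, 0.5045)
P(in $2 after 3 rounds) = 0.5045

0.5045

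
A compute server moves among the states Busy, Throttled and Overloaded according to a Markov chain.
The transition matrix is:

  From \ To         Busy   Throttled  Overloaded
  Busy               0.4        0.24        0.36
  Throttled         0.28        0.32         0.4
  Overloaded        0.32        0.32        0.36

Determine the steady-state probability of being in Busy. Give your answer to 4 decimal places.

0.3351

Let the stationary distribution be π with π = πP and π_1 + π_2 + π_3 = 1.
π_1 = 0.4·π_1 + 0.28·π_2 + 0.32·π_3
π_2 = 0.24·π_1 + 0.32·π_2 + 0.32·π_3
Solving with the normalization constraint gives π = (0.3351, 0.2932, 0.3717).
So the stationary probability of Busy is 0.3351.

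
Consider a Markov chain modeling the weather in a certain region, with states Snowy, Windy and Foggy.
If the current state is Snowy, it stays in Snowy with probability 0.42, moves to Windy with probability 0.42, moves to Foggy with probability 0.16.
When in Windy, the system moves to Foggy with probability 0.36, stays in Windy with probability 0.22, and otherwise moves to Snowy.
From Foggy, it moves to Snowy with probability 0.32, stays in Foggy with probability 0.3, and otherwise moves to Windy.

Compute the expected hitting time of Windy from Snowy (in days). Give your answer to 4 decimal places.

2.4239

Let t(s) be the expected number of days to first reach Windy from state s, with t(Windy) = 0. Conditioning on the first day:
t(Snowy) = 1 + 0.42·t(Snowy) + 0.16·t(Foggy)
t(Foggy) = 1 + 0.32·t(Snowy) + 0.3·t(Foggy)
Solving: t(Snowy) = 2.4239, t(Foggy) = 2.5366.
Expected days from Snowy to Windy: 2.4239.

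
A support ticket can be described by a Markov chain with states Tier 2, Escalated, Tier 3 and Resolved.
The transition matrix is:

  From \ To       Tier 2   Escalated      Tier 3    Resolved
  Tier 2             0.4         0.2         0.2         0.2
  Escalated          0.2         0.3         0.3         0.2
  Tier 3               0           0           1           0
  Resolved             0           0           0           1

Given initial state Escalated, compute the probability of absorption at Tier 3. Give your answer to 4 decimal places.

Let h(s) be the probability of absorption at Tier 3 starting from transient state s. Then h(Tier 3) = 1 and h(Resolved) = 0. By first-step analysis:
h(Tier 2) = 0.4·h(Tier 2) + 0.2·h(Escalated) + 0.2·1 + 0.2·0
h(Escalated) = 0.2·h(Tier 2) + 0.3·h(Escalated) + 0.3·1 + 0.2·0
Solving: h(Tier 2) = 0.5263, h(Escalated) = 0.5789.
Starting from Escalated, the probability is 0.5789.

0.5789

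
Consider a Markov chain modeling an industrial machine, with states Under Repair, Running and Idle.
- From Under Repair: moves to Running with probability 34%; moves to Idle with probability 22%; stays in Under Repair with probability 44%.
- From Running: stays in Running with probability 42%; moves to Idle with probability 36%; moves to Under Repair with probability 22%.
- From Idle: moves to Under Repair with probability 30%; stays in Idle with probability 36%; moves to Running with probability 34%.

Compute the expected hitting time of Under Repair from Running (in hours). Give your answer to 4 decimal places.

4.0193

Let t(s) be the expected number of hours to first reach Under Repair from state s, with t(Under Repair) = 0. Conditioning on the first hour:
t(Running) = 1 + 0.42·t(Running) + 0.36·t(Idle)
t(Idle) = 1 + 0.34·t(Running) + 0.36·t(Idle)
Solving: t(Running) = 4.0193, t(Idle) = 3.6977.
Expected hours from Running to Under Repair: 4.0193.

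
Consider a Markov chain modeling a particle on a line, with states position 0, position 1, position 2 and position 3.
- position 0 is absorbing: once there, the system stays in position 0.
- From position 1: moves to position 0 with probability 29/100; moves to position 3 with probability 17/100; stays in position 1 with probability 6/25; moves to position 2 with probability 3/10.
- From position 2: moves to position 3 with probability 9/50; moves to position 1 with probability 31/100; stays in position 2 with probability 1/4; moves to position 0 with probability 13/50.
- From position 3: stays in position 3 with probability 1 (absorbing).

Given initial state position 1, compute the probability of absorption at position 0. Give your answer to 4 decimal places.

Let h(s) be the probability of absorption at position 0 starting from transient state s. Then h(position 0) = 1 and h(position 3) = 0. By first-step analysis:
h(position 1) = 0.29·1 + 0.24·h(position 1) + 0.3·h(position 2) + 0.17·0
h(position 2) = 0.26·1 + 0.31·h(position 1) + 0.25·h(position 2) + 0.18·0
Solving: h(position 1) = 0.6195, h(position 2) = 0.6027.
Starting from position 1, the probability is 0.6195.

0.6195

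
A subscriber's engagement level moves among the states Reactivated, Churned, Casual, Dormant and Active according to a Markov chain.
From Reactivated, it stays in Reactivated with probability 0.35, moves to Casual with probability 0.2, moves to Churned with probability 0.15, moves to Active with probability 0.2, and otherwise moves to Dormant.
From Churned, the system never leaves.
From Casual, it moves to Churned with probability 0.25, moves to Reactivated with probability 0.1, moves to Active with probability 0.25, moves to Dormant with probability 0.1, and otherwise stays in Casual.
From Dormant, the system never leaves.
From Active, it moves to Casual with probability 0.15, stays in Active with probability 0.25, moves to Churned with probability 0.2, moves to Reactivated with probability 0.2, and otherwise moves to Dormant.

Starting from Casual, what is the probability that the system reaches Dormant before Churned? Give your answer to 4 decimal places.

0.3594

Let h(s) be the probability of absorption at Dormant starting from transient state s. Then h(Dormant) = 1 and h(Churned) = 0. By first-step analysis:
h(Reactivated) = 0.35·h(Reactivated) + 0.15·0 + 0.2·h(Casual) + 0.1·1 + 0.2·h(Active)
h(Casual) = 0.1·h(Reactivated) + 0.25·0 + 0.3·h(Casual) + 0.1·1 + 0.25·h(Active)
h(Active) = 0.2·h(Reactivated) + 0.2·0 + 0.15·h(Casual) + 0.2·1 + 0.25·h(Active)
Solving: h(Reactivated) = 0.4015, h(Casual) = 0.3594, h(Active) = 0.4456.
Starting from Casual, the probability is 0.3594.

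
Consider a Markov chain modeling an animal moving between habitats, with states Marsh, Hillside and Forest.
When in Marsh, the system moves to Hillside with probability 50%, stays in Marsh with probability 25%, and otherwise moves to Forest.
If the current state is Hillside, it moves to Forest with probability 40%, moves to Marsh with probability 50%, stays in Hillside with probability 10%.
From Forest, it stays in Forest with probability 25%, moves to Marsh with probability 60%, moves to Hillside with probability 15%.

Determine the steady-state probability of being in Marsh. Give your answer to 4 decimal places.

0.4234

Let the stationary distribution be π with π = πP and π_1 + π_2 + π_3 = 1.
π_1 = 0.25·π_1 + 0.5·π_2 + 0.6·π_3
π_2 = 0.5·π_1 + 0.1·π_2 + 0.15·π_3
Solving with the normalization constraint gives π = (0.4234, 0.2840, 0.2926).
So the stationary probability of Marsh is 0.4234.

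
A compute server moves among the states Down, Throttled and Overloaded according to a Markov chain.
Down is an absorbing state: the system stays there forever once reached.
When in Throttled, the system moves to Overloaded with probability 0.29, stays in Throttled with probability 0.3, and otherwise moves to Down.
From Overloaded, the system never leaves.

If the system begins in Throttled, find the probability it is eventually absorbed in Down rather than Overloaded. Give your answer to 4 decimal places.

0.5857

Let h(s) be the probability of absorption at Down starting from transient state s. Then h(Down) = 1 and h(Overloaded) = 0. By first-step analysis:
h(Throttled) = 0.41·1 + 0.3·h(Throttled) + 0.29·0
Solving: h(Throttled) = 0.5857.
Starting from Throttled, the probability is 0.5857.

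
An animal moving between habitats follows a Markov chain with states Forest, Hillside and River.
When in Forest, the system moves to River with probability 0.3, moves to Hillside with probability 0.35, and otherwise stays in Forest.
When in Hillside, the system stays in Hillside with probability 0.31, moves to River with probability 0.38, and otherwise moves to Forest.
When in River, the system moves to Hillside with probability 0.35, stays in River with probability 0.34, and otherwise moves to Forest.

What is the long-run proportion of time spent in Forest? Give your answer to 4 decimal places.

Let the stationary distribution be π with π = πP and π_1 + π_2 + π_3 = 1.
π_1 = 0.35·π_1 + 0.31·π_2 + 0.31·π_3
π_2 = 0.35·π_1 + 0.31·π_2 + 0.35·π_3
Solving with the normalization constraint gives π = (0.3229, 0.3365, 0.3405).
So the stationary probability of Forest is 0.3229.

0.3229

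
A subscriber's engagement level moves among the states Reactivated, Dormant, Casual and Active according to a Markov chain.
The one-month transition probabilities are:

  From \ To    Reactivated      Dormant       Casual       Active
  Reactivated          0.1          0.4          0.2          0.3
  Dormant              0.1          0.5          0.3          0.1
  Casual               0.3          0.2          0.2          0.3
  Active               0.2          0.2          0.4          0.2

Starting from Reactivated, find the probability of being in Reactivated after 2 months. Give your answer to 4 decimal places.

Propagate the distribution vector 2 months from Reactivated.
After 0 months: (1.0000, 0.0000, 0.0000, 0.0000)
After 1 month: (0.1000, 0.4000, 0.2000, 0.3000)
After 2 months: (0.1700, 0.3400, 0.3000, 0.1900)
P(in Reactivated after 2 months) = 0.1700

0.1700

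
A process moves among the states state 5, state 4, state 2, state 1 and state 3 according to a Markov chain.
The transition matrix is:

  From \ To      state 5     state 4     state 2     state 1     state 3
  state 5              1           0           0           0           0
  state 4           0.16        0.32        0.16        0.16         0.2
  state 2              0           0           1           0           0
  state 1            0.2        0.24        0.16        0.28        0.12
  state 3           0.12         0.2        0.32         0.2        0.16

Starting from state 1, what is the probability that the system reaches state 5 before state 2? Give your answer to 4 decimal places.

Let h(s) be the probability of absorption at state 5 starting from transient state s. Then h(state 5) = 1 and h(state 2) = 0. By first-step analysis:
h(state 4) = 0.16·1 + 0.32·h(state 4) + 0.16·0 + 0.16·h(state 1) + 0.2·h(state 3)
h(state 1) = 0.2·1 + 0.24·h(state 4) + 0.16·0 + 0.28·h(state 1) + 0.12·h(state 3)
h(state 3) = 0.12·1 + 0.2·h(state 4) + 0.32·0 + 0.2·h(state 1) + 0.16·h(state 3)
Solving: h(state 4) = 0.4600, h(state 1) = 0.4927, h(state 3) = 0.3697.
Starting from state 1, the probability is 0.4927.

0.4927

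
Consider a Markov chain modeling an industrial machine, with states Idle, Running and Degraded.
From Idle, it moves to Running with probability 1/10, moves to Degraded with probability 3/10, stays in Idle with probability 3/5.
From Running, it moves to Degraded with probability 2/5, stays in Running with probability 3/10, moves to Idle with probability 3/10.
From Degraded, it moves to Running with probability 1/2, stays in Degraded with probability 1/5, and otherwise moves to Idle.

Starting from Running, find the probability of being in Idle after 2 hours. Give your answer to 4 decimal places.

Sum over the intermediate state after 1 hour:
P = P(Running→Idle)·P(Idle→Idle) + P(Running→Running)·P(Running→Idle) + P(Running→Degraded)·P(Degraded→Idle)
  = 0.3×0.6 + 0.3×0.3 + 0.4×0.3
  = 0.1800 + 0.0900 + 0.1200 = 0.3900

0.3900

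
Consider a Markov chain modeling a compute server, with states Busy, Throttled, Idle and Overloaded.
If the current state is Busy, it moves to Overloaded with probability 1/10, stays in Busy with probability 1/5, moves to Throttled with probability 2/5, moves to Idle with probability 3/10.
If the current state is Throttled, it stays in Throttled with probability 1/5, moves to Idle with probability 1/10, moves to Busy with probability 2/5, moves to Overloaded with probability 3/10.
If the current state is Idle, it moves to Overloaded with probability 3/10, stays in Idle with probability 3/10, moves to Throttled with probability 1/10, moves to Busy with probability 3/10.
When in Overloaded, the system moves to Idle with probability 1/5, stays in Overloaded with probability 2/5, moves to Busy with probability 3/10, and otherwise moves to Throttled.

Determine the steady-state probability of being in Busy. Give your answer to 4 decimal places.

Let the stationary distribution be π with π = πP and π_1 + π_2 + π_3 + π_4 = 1.
π_1 = 0.2·π_1 + 0.4·π_2 + 0.3·π_3 + 0.3·π_4
π_2 = 0.4·π_1 + 0.2·π_2 + 0.1·π_3 + 0.1·π_4
π_3 = 0.3·π_1 + 0.1·π_2 + 0.3·π_3 + 0.2·π_4
Solving with the normalization constraint gives π = (0.2917, 0.2083, 0.2315, 0.2685).
So the stationary probability of Busy is 0.2917.

0.2917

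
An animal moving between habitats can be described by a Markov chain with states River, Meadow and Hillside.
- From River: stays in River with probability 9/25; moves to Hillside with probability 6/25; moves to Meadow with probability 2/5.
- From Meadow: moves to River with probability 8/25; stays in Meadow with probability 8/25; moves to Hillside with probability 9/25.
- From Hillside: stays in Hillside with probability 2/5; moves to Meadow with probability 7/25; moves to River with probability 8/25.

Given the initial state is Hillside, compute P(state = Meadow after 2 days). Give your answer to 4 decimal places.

Sum over the intermediate state after 1 day:
P = P(Hillside→River)·P(River→Meadow) + P(Hillside→Meadow)·P(Meadow→Meadow) + P(Hillside→Hillside)·P(Hillside→Meadow)
  = 0.32×0.4 + 0.28×0.32 + 0.4×0.28
  = 0.1280 + 0.0896 + 0.1120 = 0.3296

0.3296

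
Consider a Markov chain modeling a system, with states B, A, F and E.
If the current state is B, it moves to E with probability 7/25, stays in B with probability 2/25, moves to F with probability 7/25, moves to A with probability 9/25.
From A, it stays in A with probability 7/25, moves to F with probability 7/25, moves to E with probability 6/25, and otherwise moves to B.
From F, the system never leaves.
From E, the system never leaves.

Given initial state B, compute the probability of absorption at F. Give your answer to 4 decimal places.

Let h(s) be the probability of absorption at F starting from transient state s. Then h(F) = 1 and h(E) = 0. By first-step analysis:
h(B) = 0.08·h(B) + 0.36·h(A) + 0.28·1 + 0.28·0
h(A) = 0.2·h(B) + 0.28·h(A) + 0.28·1 + 0.24·0
Solving: h(B) = 0.5122, h(A) = 0.5312.
Starting from B, the probability is 0.5122.

0.5122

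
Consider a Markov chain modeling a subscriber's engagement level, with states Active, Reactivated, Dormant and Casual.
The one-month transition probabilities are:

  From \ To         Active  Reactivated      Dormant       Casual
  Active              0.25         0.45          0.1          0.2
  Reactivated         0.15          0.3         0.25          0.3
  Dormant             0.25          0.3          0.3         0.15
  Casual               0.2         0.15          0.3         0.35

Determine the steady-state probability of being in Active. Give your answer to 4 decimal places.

0.2079

Let the stationary distribution be π with π = πP and π_1 + π_2 + π_3 + π_4 = 1.
π_1 = 0.25·π_1 + 0.15·π_2 + 0.25·π_3 + 0.2·π_4
π_2 = 0.45·π_1 + 0.3·π_2 + 0.3·π_3 + 0.15·π_4
π_3 = 0.1·π_1 + 0.25·π_2 + 0.3·π_3 + 0.3·π_4
Solving with the normalization constraint gives π = (0.2079, 0.2929, 0.2438, 0.2554).
So the stationary probability of Active is 0.2079.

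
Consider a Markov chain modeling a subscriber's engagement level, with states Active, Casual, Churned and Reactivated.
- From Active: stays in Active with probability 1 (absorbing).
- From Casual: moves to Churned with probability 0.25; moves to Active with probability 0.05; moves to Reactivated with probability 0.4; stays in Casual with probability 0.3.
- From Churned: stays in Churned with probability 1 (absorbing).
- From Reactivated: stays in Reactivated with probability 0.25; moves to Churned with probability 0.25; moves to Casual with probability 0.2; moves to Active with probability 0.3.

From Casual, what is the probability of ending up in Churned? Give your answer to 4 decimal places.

0.6461

Let h(s) be the probability of absorption at Churned starting from transient state s. Then h(Churned) = 1 and h(Active) = 0. By first-step analysis:
h(Casual) = 0.05·0 + 0.3·h(Casual) + 0.25·1 + 0.4·h(Reactivated)
h(Reactivated) = 0.3·0 + 0.2·h(Casual) + 0.25·1 + 0.25·h(Reactivated)
Solving: h(Casual) = 0.6461, h(Reactivated) = 0.5056.
Starting from Casual, the probability is 0.6461.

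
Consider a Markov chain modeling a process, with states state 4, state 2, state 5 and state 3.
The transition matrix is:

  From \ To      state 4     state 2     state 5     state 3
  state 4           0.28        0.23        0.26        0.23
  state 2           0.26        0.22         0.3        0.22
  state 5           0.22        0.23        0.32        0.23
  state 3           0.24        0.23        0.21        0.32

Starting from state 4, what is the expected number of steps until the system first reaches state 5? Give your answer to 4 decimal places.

Let t(s) be the expected number of steps to first reach state 5 from state s, with t(state 5) = 0. Conditioning on the first step:
t(state 4) = 1 + 0.28·t(state 4) + 0.23·t(state 2) + 0.23·t(state 3)
t(state 2) = 1 + 0.26·t(state 4) + 0.22·t(state 2) + 0.22·t(state 3)
t(state 3) = 1 + 0.24·t(state 4) + 0.23·t(state 2) + 0.32·t(state 3)
Solving: t(state 4) = 3.8972, t(state 2) = 3.7407, t(state 3) = 4.1113.
Expected steps from state 4 to state 5: 3.8972.

3.8972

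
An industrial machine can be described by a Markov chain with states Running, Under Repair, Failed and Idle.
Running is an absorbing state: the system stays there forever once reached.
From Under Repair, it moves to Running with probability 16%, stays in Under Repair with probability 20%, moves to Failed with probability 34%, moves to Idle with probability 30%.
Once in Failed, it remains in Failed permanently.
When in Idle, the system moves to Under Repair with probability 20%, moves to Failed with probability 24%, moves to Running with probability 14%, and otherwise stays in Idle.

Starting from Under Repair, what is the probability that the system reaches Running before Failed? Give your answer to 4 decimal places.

0.3337

Let h(s) be the probability of absorption at Running starting from transient state s. Then h(Running) = 1 and h(Failed) = 0. By first-step analysis:
h(Under Repair) = 0.16·1 + 0.2·h(Under Repair) + 0.34·0 + 0.3·h(Idle)
h(Idle) = 0.14·1 + 0.2·h(Under Repair) + 0.24·0 + 0.42·h(Idle)
Solving: h(Under Repair) = 0.3337, h(Idle) = 0.3564.
Starting from Under Repair, the probability is 0.3337.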